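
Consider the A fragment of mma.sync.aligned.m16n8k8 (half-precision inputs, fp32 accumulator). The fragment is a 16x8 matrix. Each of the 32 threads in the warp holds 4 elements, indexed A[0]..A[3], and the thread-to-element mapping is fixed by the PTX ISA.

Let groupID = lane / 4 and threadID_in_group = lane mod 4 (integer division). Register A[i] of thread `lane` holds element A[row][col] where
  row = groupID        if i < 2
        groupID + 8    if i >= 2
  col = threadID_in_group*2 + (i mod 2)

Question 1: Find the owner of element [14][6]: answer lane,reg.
r=14⇒gr=6,Rb=1  c=6⇒th=3,odd=0
L=6*4+3=27  i=1*2+0=2

27,2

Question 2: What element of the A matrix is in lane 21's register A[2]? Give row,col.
13,2

lane 21: g=5 (21/4), t=1 (21%4)
i=2: r=5+8=13, c=1*2+0=2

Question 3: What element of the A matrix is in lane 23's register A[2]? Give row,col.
13,6

lane 23=>23/4=5, 23 mod 4=3
i=2  r:5+8=>13  c:2·3+0=>6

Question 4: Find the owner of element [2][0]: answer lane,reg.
r:2=>grp=2,rB=0  c:0=>tig=0,lo=0
L=2*4+0=8  i=0*2+0=0

8,0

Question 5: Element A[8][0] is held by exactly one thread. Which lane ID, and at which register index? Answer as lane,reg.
r:8=>grp=0,rB=1  c:0=>tig=0,lo=0
L=0*4+0=0  i=1*2+0=2

0,2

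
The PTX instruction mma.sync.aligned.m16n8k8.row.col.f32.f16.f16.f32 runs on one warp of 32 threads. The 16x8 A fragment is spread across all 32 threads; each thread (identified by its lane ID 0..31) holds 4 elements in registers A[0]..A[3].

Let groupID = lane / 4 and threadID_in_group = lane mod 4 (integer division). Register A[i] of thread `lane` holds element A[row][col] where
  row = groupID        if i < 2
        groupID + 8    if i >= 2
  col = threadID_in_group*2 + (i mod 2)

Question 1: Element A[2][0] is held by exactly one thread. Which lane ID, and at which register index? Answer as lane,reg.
8,0

r:2=>grp=2,rB=0  c:0=>tig=0,lo=0
L=2*4+0=8  i=0*2+0=0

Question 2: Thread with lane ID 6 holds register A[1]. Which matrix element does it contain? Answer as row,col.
6: gr=1,th=2
[1] (1+0,2*2+1) = (1,5)

1,5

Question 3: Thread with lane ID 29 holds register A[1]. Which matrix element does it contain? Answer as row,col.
7,3

lane 29: grp=7 (29/4), tig=1 (29%4)
i=1: r=7+0=7, c=1*2+1=3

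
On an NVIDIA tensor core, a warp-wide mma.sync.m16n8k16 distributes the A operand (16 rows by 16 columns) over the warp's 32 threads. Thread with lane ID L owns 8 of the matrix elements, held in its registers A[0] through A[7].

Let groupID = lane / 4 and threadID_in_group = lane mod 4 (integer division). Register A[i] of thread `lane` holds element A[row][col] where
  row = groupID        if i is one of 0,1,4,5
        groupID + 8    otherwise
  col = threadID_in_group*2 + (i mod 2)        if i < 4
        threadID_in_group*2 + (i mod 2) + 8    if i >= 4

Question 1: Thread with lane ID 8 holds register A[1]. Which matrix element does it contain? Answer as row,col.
lane 8→8/4=2, 8 mod 4=0
i=1  r:2+0→2  c:2·0+1+0→1

2,1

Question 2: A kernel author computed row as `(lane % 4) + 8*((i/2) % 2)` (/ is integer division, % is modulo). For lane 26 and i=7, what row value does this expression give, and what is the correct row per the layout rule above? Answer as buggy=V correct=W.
`(lane % 4) + 8*((i/2) % 2)`[26,7]=>10
26: grp=6,tig=2
[7] (6+8,2*2+1+8) = (14,13)
row: 10 vs 14

buggy=10 correct=14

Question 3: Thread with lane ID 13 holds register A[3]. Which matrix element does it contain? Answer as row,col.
13: G=3,T=1
[3] (3+8,1*2+1+0) = (11,3)

11,3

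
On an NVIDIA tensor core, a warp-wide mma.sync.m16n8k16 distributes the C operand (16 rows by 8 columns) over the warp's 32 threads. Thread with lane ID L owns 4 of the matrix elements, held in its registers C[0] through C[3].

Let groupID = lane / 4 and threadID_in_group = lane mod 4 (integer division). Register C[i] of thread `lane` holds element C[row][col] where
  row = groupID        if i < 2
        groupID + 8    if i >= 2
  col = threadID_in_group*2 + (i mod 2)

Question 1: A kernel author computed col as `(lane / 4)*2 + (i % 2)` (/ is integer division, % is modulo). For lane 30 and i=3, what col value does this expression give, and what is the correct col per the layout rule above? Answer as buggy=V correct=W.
`(lane / 4)*2 + (i % 2)`[30,3]->15
L=30->gid=30>>2=7, tid=30&3=2
[3]->row 7+8=15  col 2·2+1=5
col: 15 vs 5

buggy=15 correct=5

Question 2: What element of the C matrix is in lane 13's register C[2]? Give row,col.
lane 13->13/4=3, 13 mod 4=1
i=2  r:3+8->11  c:2·1+0->2

11,2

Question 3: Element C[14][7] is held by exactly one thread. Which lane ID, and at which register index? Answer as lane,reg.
27,3

r:14=>grp=6,rB=1  c:7=>tig=3,lo=1
L=6*4+3=27  i=1*2+1=3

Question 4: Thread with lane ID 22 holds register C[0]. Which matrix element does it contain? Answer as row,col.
22: gr=5,th=2
[0] (5+0,2*2+0) = (5,4)

5,4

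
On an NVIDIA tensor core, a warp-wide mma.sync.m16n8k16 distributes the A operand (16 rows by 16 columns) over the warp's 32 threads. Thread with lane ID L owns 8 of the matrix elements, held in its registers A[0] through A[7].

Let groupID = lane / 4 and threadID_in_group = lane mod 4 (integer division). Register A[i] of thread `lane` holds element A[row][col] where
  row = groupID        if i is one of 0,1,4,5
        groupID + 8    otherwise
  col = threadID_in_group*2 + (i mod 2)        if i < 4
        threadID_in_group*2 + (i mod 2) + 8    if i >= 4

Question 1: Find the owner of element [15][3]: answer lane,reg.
29,3

r=15→G=7,rhi=1  c=3→chi=0,T=1,p=1
L=7*4+1=29  i=0*4+1*2+1=3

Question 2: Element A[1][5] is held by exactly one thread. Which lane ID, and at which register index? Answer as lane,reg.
r:1=>grp=1,rB=0  c:5=>cB=0,tig=2,lo=1
L=1*4+2=6  i=0*4+0*2+1=1

6,1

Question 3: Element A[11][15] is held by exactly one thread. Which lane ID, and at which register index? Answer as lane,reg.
r=11->g=3,rb=1  c=15->cb=1,t=3,b0=1
L=3*4+3=15  i=1*4+1*2+1=7

15,7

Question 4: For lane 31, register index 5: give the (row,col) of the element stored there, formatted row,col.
lane 31⇒31/4=7, 31 mod 4=3
i=5  r:7+0⇒7  c:2·3+1+8⇒15

7,15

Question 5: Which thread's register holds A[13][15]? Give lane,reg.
r=13→G=5,rhi=1  c=15→chi=1,T=3,p=1
L=5*4+3=23  i=1*4+1*2+1=7

23,7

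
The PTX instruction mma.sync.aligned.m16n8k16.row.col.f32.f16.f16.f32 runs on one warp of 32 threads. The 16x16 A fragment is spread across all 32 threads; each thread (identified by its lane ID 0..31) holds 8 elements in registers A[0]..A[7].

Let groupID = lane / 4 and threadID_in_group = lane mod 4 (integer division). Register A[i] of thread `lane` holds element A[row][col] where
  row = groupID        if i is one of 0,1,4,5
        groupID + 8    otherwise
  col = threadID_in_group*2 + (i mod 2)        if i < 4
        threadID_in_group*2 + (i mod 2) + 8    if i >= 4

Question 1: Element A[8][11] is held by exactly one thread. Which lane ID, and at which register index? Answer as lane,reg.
r=8->g=0,rb=1  c=11->cb=1,t=1,b0=1
L=0*4+1=1  i=1*4+1*2+1=7

1,7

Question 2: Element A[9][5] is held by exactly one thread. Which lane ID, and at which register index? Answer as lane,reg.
6,3

r: 9->gid=1,r8=1  c: 5->c8=0,tid=2,i&1=1
L=1*4+2=6  i=0*4+1*2+1=3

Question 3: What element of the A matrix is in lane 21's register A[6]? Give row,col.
L=21->g=21>>2=5, t=21&3=1
[6]->row 5+8=13  col 1·2+0+8=10

13,10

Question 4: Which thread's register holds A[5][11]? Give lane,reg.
r=5⇒gr=5,Rb=0  c=11⇒Cb=1,th=1,odd=1
L=5*4+1=21  i=1*4+0*2+1=5

21,5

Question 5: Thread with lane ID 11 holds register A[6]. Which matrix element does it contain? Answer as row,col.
10,14

11: grp=2,tig=3
[6] (2+8,3*2+0+8) = (10,14)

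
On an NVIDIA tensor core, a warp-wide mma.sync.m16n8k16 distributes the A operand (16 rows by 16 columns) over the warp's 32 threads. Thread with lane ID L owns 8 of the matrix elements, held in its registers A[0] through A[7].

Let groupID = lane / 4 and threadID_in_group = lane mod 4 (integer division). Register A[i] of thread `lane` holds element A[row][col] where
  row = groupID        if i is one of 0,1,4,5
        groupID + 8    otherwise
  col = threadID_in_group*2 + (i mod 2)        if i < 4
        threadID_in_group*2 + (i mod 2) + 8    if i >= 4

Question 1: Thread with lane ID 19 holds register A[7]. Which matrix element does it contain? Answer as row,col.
12,15

L=19→G=19>>2=4, T=19&3=3
[7]→row 4+8=12  col 3·2+1+8=15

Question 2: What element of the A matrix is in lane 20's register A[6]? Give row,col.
13,8

lane 20: gr=5 (20/4), th=0 (20%4)
i=6: r=5+8=13, c=0*2+0+8=8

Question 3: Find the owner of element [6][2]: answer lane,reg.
r:6=>grp=6,rB=0  c:2=>cB=0,tig=1,lo=0
L=6*4+1=25  i=0*4+0*2+0=0

25,0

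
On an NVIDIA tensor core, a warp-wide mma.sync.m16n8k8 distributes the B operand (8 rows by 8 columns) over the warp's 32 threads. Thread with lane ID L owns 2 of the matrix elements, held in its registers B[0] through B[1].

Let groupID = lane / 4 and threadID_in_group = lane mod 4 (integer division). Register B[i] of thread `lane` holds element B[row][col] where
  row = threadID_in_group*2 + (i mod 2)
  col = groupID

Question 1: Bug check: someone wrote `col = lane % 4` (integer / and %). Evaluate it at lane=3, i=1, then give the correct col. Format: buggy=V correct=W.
`lane % 4`[3,1]=>3
lane 3: grp=0 (3/4), tig=3 (3%4)
i=1: r=3*2+1=7, c=grp=0
col: 3 vs 0

buggy=3 correct=0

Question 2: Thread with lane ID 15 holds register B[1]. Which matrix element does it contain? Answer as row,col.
15: g=3,t=3
[1] (3*2+1,3) = (7,3)

7,3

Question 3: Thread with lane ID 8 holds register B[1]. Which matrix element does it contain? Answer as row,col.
1,2

L=8=>grp=8>>2=2, tig=8&3=0
[1]=>row 0·2+1=1  col grp=2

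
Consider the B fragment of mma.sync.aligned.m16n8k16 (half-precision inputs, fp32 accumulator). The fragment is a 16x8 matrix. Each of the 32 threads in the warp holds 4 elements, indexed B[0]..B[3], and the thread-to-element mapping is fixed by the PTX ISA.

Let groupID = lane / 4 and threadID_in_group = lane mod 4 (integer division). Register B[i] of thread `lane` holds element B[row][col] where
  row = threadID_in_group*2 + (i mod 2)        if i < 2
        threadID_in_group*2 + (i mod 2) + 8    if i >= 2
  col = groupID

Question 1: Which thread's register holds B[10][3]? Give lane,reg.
13,2

c=3→G=3  r=10→rhi=1,T=1,p=0
L=3*4+1=13  i=1*2+0=2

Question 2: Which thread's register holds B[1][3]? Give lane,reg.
12,1

c=3→G=3  r=1→rhi=0,T=0,p=1
L=3*4+0=12  i=0*2+1=1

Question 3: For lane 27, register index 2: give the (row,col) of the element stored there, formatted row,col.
14,6

lane 27: grp=6 (27/4), tig=3 (27%4)
i=2: r=3*2+0+8=14, c=grp=6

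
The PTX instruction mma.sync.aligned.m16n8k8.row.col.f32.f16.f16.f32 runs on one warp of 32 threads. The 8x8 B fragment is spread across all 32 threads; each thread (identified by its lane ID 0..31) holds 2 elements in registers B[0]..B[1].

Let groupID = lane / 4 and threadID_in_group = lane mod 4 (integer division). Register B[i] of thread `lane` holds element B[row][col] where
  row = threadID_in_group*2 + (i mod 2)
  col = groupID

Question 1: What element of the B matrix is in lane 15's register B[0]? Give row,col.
6,3

lane 15→15/4=3, 15 mod 4=3
i=0  r:2·3+0→6  c:3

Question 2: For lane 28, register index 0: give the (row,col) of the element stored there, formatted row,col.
0,7

L=28->g=28>>2=7, t=28&3=0
[0]->row 0·2+0=0  col g=7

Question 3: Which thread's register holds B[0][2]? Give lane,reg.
8,0

c=2→G=2  r=0→T=0,p=0
L=2*4+0=8  i=0=0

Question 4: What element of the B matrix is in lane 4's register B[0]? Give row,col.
4: g=1,t=0
[0] (0*2+0,1) = (0,1)

0,1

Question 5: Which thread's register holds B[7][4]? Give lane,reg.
19,1

c=4⇒gr=4  r=7⇒th=3,odd=1
L=4*4+3=19  i=1=1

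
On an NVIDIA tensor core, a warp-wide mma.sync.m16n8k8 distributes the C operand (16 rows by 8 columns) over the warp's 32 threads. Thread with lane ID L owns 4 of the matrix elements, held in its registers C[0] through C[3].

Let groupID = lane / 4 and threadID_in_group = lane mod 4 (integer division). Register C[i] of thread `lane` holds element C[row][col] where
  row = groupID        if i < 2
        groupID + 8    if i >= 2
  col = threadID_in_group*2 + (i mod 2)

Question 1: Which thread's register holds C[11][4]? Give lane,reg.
14,2

r=11⇒gr=3,Rb=1  c=4⇒th=2,odd=0
L=3*4+2=14  i=1*2+0=2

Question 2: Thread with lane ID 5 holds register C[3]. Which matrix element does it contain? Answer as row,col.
9,3

L=5=>grp=5>>2=1, tig=5&3=1
[3]=>row 1+8=9  col 1·2+1=3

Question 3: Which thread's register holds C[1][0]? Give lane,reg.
4,0

r=1->g=1,rb=0  c=0->t=0,b0=0
L=1*4+0=4  i=0*2+0=0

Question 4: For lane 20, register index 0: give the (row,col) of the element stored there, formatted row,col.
lane 20=>20/4=5, 20 mod 4=0
i=0  r:5+0=>5  c:2·0+0=>0

5,0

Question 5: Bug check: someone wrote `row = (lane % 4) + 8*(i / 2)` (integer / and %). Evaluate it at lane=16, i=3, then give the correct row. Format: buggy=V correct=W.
buggy=8 correct=12

`(lane % 4) + 8*(i / 2)`[16,3]->8
lane 16: g=4 (16/4), t=0 (16%4)
i=3: r=4+8=12, c=0*2+1=1
row: 8 vs 12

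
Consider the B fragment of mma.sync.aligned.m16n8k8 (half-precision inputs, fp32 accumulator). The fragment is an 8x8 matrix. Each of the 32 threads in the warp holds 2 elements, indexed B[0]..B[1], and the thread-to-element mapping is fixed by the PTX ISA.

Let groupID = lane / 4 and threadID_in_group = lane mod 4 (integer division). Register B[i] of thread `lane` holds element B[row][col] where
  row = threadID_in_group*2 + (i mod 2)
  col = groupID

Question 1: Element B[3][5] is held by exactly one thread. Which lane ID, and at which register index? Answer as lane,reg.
c=5⇒gr=5  r=3⇒th=1,odd=1
L=5*4+1=21  i=1=1

21,1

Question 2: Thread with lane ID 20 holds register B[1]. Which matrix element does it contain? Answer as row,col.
1,5

lane 20: gid=5 (20/4), tid=0 (20%4)
i=1: r=0*2+1=1, c=gid=5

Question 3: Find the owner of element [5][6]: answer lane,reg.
26,1

c:6=>grp=6  r:5=>tig=2,lo=1
L=6*4+2=26  i=1=1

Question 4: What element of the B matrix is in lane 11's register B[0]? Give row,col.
lane 11: grp=2 (11/4), tig=3 (11%4)
i=0: r=3*2+0=6, c=grp=2

6,2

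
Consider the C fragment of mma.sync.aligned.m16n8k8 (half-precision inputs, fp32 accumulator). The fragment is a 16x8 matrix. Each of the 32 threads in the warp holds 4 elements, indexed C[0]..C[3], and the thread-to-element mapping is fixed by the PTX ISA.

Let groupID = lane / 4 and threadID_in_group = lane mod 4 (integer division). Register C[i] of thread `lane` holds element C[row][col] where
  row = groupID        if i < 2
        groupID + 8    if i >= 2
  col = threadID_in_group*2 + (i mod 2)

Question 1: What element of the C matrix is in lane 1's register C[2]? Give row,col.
8,2

L=1=>grp=1>>2=0, tig=1&3=1
[2]=>row 0+8=8  col 1·2+0=2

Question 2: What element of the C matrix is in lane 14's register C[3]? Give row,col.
11,5

14: grp=3,tig=2
[3] (3+8,2*2+1) = (11,5)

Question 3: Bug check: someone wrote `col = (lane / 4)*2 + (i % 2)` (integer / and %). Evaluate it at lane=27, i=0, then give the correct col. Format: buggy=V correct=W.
`(lane / 4)*2 + (i % 2)`[27,0]⇒12
lane 27: gr=6 (27/4), th=3 (27%4)
i=0: r=6+0=6, c=3*2+0=6
col: 12 vs 6

buggy=12 correct=6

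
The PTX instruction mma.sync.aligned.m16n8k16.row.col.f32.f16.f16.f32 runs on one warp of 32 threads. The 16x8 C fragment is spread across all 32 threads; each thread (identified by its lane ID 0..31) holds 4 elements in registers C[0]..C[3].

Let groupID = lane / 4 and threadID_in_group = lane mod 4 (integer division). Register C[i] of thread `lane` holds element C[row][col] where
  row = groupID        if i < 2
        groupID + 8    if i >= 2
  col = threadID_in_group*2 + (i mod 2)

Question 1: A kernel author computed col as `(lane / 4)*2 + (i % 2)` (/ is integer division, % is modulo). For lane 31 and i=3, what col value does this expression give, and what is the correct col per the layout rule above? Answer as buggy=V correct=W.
buggy=15 correct=7

`(lane / 4)*2 + (i % 2)`[31,3]⇒15
lane 31⇒31/4=7, 31 mod 4=3
i=3  r:7+8⇒15  c:2·3+1⇒7
col: 15 vs 7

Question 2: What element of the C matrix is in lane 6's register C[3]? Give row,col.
lane 6→6/4=1, 6 mod 4=2
i=3  r:1+8→9  c:2·2+1→5

9,5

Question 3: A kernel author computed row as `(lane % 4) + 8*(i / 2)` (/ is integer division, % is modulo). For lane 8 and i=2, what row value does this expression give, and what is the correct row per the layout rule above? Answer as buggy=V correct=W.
buggy=8 correct=10

`(lane % 4) + 8*(i / 2)`[8,2]→8
L=8→G=8>>2=2, T=8&3=0
[2]→row 2+8=10  col 0·2+0=0
row: 8 vs 10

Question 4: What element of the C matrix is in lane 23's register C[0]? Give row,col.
5,6

lane 23→23/4=5, 23 mod 4=3
i=0  r:5+0→5  c:2·3+0→6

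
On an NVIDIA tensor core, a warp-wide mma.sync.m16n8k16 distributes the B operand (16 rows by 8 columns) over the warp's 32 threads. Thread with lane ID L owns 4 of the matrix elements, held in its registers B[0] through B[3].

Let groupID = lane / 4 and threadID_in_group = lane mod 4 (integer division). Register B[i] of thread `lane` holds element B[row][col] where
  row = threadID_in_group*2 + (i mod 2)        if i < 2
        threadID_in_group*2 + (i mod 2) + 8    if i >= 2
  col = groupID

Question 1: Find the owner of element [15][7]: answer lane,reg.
31,3

c=7->g=7  r=15->rb=1,t=3,b0=1
L=7*4+3=31  i=1*2+1=3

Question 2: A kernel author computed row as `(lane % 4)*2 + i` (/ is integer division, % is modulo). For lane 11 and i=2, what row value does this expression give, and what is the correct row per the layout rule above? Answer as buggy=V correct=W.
`(lane % 4)*2 + i`[11,2]->8
11: gid=2,tid=3
[2] (3*2+0+8,2) = (14,2)
row: 8 vs 14

buggy=8 correct=14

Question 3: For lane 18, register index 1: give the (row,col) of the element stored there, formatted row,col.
L=18→G=18>>2=4, T=18&3=2
[1]→row 2·2+1+0=5  col G=4

5,4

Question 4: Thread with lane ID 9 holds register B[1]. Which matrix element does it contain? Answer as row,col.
9: gid=2,tid=1
[1] (1*2+1+0,2) = (3,2)

3,2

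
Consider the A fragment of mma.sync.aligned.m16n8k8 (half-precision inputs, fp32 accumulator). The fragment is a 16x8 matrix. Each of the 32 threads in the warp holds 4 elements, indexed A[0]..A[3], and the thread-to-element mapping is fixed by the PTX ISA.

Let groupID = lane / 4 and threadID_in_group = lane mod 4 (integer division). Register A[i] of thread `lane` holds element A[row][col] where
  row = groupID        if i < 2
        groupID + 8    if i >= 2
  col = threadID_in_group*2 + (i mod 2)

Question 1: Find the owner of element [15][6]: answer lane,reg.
31,2

r: 15->gid=7,r8=1  c: 6->tid=3,i&1=0
L=7*4+3=31  i=1*2+0=2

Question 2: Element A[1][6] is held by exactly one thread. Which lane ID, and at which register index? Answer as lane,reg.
r=1->g=1,rb=0  c=6->t=3,b0=0
L=1*4+3=7  i=0*2+0=0

7,0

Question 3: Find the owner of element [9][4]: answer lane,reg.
6,2

r=9->g=1,rb=1  c=4->t=2,b0=0
L=1*4+2=6  i=1*2+0=2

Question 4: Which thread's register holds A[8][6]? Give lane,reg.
3,2

r=8->g=0,rb=1  c=6->t=3,b0=0
L=0*4+3=3  i=1*2+0=2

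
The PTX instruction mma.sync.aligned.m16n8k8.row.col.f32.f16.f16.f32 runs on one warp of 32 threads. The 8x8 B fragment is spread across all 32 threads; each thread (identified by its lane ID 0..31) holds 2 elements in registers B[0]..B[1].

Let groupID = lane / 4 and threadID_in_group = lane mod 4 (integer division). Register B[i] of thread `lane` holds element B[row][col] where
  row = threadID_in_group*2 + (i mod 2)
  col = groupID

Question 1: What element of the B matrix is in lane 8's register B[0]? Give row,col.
0,2

lane 8: G=2 (8/4), T=0 (8%4)
i=0: r=0*2+0=0, c=G=2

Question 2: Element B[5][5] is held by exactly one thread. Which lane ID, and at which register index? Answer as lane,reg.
22,1

c=5→G=5  r=5→T=2,p=1
L=5*4+2=22  i=1=1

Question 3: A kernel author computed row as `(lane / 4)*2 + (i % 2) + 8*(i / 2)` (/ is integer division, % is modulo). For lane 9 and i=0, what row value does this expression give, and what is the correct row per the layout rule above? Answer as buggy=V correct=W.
buggy=4 correct=2

`(lane / 4)*2 + (i % 2) + 8*(i / 2)`[9,0]->4
lane 9: g=2 (9/4), t=1 (9%4)
i=0: r=1*2+0=2, c=g=2
row: 4 vs 2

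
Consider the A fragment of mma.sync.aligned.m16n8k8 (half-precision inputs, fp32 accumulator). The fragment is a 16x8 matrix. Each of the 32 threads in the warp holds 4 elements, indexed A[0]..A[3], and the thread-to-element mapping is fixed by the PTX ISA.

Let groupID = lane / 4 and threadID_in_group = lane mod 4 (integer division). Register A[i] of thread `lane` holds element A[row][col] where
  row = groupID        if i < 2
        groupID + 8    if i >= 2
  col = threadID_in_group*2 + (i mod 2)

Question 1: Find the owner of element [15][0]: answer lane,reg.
r:15=>grp=7,rB=1  c:0=>tig=0,lo=0
L=7*4+0=28  i=1*2+0=2

28,2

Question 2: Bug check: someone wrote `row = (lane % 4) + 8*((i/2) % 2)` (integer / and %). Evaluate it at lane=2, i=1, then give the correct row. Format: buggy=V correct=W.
buggy=2 correct=0

`(lane % 4) + 8*((i/2) % 2)`[2,1]->2
lane 2->2/4=0, 2 mod 4=2
i=1  r:0+0->0  c:2·2+1->5
row: 2 vs 0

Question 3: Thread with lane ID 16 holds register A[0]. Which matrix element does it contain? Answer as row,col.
L=16->g=16>>2=4, t=16&3=0
[0]->row 4+0=4  col 0·2+0=0

4,0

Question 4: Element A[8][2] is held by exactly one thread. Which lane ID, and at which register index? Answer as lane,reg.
r:8=>grp=0,rB=1  c:2=>tig=1,lo=0
L=0*4+1=1  i=1*2+0=2

1,2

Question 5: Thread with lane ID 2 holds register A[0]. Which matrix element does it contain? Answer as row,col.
0,4

2: gid=0,tid=2
[0] (0+0,2*2+0) = (0,4)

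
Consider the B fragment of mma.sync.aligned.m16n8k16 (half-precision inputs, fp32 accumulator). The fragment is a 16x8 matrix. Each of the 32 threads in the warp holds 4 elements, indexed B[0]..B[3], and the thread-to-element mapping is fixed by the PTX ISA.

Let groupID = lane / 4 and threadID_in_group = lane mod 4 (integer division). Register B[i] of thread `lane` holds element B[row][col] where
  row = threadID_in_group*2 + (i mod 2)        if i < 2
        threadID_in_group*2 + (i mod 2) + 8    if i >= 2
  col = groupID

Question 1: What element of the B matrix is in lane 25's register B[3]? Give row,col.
L=25⇒gr=25>>2=6, th=25&3=1
[3]⇒row 1·2+1+8=11  col gr=6

11,6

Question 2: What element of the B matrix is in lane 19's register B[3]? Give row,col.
lane 19=>19/4=4, 19 mod 4=3
i=3  r:2·3+1+8=>15  c:4

15,4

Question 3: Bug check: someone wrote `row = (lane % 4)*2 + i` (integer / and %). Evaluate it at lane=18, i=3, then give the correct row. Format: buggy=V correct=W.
`(lane % 4)*2 + i`[18,3]→7
lane 18: G=4 (18/4), T=2 (18%4)
i=3: r=2*2+1+8=13, c=G=4
row: 7 vs 13

buggy=7 correct=13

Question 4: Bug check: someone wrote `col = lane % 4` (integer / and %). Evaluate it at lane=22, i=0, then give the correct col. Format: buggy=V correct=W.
buggy=2 correct=5

`lane % 4`[22,0]⇒2
lane 22: gr=5 (22/4), th=2 (22%4)
i=0: r=2*2+0+0=4, c=gr=5
col: 2 vs 5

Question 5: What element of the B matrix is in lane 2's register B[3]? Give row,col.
L=2→G=2>>2=0, T=2&3=2
[3]→row 2·2+1+8=13  col G=0

13,0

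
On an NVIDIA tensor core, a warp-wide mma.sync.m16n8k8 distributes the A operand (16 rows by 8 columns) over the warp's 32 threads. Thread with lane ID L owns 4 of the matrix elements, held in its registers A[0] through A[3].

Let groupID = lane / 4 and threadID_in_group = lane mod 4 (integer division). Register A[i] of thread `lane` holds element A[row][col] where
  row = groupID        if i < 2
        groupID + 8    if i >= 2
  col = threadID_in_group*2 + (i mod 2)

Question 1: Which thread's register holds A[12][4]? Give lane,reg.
18,2

r=12->g=4,rb=1  c=4->t=2,b0=0
L=4*4+2=18  i=1*2+0=2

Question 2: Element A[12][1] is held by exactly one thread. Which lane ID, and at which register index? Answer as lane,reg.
16,3

r=12⇒gr=4,Rb=1  c=1⇒th=0,odd=1
L=4*4+0=16  i=1*2+1=3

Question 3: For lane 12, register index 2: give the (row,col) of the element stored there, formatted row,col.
L=12->g=12>>2=3, t=12&3=0
[2]->row 3+8=11  col 0·2+0=0

11,0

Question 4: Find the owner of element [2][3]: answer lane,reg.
9,1

r:2=>grp=2,rB=0  c:3=>tig=1,lo=1
L=2*4+1=9  i=0*2+1=1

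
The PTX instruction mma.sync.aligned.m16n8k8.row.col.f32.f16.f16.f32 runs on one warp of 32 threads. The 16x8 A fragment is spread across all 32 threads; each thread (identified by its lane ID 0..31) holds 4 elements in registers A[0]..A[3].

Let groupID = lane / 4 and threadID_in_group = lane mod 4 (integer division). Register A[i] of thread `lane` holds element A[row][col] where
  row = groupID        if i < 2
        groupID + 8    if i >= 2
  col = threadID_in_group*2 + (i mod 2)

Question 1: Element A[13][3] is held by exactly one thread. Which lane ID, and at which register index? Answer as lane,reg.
r=13->g=5,rb=1  c=3->t=1,b0=1
L=5*4+1=21  i=1*2+1=3

21,3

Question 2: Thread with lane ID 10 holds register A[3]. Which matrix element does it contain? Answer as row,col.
10: g=2,t=2
[3] (2+8,2*2+1) = (10,5)

10,5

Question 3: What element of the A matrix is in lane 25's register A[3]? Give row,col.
lane 25⇒25/4=6, 25 mod 4=1
i=3  r:6+8⇒14  c:2·1+1⇒3

14,3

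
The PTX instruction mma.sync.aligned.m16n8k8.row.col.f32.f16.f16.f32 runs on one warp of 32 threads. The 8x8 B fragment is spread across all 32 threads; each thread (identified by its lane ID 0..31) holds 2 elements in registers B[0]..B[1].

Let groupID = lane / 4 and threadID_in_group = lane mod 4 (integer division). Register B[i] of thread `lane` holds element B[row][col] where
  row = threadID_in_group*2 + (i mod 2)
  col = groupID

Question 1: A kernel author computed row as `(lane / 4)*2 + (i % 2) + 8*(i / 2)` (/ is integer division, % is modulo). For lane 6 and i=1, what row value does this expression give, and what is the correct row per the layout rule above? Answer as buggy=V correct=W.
`(lane / 4)*2 + (i % 2) + 8*(i / 2)`[6,1]=>3
lane 6=>6/4=1, 6 mod 4=2
i=1  r:2·2+1=>5  c:1
row: 3 vs 5

buggy=3 correct=5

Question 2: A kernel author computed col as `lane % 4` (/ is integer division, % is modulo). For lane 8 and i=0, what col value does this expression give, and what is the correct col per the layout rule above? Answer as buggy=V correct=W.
buggy=0 correct=2

`lane % 4`[8,0]→0
lane 8→8/4=2, 8 mod 4=0
i=0  r:2·0+0→0  c:2
col: 0 vs 2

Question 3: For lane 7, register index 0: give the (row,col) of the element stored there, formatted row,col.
6,1

lane 7: gr=1 (7/4), th=3 (7%4)
i=0: r=3*2+0=6, c=gr=1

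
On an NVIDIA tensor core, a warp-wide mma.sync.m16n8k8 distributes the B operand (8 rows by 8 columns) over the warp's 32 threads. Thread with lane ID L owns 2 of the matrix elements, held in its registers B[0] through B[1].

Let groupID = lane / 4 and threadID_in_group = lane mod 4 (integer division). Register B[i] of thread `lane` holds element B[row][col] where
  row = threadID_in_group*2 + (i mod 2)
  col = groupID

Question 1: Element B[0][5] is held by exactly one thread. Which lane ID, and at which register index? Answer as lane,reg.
c: 5->gid=5  r: 0->tid=0,i&1=0
L=5*4+0=20  i=0=0

20,0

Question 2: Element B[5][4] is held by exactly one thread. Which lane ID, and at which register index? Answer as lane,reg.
18,1

c: 4->gid=4  r: 5->tid=2,i&1=1
L=4*4+2=18  i=1=1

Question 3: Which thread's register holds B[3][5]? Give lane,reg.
c=5→G=5  r=3→T=1,p=1
L=5*4+1=21  i=1=1

21,1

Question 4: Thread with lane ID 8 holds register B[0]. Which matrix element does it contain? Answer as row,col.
0,2

lane 8: gr=2 (8/4), th=0 (8%4)
i=0: r=0*2+0=0, c=gr=2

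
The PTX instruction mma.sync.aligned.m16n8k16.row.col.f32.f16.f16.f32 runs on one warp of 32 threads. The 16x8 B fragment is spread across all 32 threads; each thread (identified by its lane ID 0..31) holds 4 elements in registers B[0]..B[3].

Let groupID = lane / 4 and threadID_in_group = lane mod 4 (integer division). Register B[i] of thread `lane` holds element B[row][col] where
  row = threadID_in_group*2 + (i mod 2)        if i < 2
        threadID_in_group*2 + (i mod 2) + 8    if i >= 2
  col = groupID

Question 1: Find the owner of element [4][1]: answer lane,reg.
c:1=>grp=1  r:4=>rB=0,tig=2,lo=0
L=1*4+2=6  i=0*2+0=0

6,0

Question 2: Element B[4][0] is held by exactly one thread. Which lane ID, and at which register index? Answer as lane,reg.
2,0

c=0⇒gr=0  r=4⇒Rb=0,th=2,odd=0
L=0*4+2=2  i=0*2+0=0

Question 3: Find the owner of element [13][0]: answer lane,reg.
2,3

c: 0->gid=0  r: 13->r8=1,tid=2,i&1=1
L=0*4+2=2  i=1*2+1=3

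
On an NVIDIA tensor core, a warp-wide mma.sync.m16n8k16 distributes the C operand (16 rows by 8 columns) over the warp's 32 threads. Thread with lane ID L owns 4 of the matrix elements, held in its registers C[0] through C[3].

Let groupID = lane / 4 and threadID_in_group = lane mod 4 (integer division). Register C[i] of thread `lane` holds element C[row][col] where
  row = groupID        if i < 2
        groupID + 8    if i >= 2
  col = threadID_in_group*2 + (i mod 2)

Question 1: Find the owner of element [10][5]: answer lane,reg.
r: 10->gid=2,r8=1  c: 5->tid=2,i&1=1
L=2*4+2=10  i=1*2+1=3

10,3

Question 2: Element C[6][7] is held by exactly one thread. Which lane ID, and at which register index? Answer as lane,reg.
27,1

r: 6->gid=6,r8=0  c: 7->tid=3,i&1=1
L=6*4+3=27  i=0*2+1=1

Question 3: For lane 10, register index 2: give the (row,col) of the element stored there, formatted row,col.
lane 10→10/4=2, 10 mod 4=2
i=2  r:2+8→10  c:2·2+0→4

10,4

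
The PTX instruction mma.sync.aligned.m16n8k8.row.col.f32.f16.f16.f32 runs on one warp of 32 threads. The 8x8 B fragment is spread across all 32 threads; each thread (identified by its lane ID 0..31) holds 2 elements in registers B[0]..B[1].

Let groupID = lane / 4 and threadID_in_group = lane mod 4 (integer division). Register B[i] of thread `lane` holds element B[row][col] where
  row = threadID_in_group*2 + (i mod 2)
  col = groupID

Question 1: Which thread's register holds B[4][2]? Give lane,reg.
c:2=>grp=2  r:4=>tig=2,lo=0
L=2*4+2=10  i=0=0

10,0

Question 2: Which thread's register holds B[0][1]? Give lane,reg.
4,0

c=1⇒gr=1  r=0⇒th=0,odd=0
L=1*4+0=4  i=0=0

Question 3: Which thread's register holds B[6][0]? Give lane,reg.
c: 0->gid=0  r: 6->tid=3,i&1=0
L=0*4+3=3  i=0=0

3,0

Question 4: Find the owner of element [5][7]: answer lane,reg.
30,1

c=7⇒gr=7  r=5⇒th=2,odd=1
L=7*4+2=30  i=1=1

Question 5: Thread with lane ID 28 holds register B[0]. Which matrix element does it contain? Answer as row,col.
0,7

lane 28=>28/4=7, 28 mod 4=0
i=0  r:2·0+0=>0  c:7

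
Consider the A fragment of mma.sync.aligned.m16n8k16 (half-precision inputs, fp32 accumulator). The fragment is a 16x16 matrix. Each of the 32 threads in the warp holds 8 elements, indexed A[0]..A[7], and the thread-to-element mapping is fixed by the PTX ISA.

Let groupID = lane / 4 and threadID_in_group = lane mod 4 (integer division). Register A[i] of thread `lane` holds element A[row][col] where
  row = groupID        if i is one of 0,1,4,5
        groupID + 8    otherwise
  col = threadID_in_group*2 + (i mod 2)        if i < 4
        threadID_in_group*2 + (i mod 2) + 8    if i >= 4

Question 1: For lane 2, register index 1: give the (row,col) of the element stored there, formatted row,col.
lane 2->2/4=0, 2 mod 4=2
i=1  r:0+0->0  c:2·2+1+0->5

0,5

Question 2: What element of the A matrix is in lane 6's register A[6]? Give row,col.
9,12

6: grp=1,tig=2
[6] (1+8,2*2+0+8) = (9,12)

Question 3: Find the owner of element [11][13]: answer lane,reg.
14,7

r: 11->gid=3,r8=1  c: 13->c8=1,tid=2,i&1=1
L=3*4+2=14  i=1*4+1*2+1=7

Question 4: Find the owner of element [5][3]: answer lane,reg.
21,1

r:5=>grp=5,rB=0  c:3=>cB=0,tig=1,lo=1
L=5*4+1=21  i=0*4+0*2+1=1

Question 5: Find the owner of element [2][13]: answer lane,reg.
10,5

r: 2->gid=2,r8=0  c: 13->c8=1,tid=2,i&1=1
L=2*4+2=10  i=1*4+0*2+1=5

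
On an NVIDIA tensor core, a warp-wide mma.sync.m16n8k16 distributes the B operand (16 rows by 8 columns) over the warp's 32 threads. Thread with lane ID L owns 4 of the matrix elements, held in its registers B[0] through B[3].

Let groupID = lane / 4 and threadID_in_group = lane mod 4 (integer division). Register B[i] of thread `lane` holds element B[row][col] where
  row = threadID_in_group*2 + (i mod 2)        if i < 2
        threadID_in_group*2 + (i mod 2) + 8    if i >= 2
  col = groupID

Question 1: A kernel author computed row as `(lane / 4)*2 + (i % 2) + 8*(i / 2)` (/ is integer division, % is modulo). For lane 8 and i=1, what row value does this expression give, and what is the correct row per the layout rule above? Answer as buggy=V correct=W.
buggy=5 correct=1

`(lane / 4)*2 + (i % 2) + 8*(i / 2)`[8,1]->5
lane 8: g=2 (8/4), t=0 (8%4)
i=1: r=0*2+1+0=1, c=g=2
row: 5 vs 1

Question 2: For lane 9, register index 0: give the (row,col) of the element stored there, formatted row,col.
lane 9=>9/4=2, 9 mod 4=1
i=0  r:2·1+0+0=>2  c:2

2,2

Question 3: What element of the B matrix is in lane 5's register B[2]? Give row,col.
10,1

5: gid=1,tid=1
[2] (1*2+0+8,1) = (10,1)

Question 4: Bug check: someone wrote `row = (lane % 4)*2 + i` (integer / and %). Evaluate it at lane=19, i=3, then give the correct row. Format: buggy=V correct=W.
buggy=9 correct=15

`(lane % 4)*2 + i`[19,3]->9
lane 19->19/4=4, 19 mod 4=3
i=3  r:2·3+1+8->15  c:4
row: 9 vs 15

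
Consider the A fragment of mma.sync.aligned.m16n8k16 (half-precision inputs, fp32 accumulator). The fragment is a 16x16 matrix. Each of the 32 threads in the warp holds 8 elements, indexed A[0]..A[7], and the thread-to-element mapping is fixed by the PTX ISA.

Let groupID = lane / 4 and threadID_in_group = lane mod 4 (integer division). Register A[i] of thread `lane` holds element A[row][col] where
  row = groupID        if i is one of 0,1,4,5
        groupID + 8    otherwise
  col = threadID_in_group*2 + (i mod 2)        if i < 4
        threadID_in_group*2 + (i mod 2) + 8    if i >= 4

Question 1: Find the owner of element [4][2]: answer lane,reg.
17,0

r=4->g=4,rb=0  c=2->cb=0,t=1,b0=0
L=4*4+1=17  i=0*4+0*2+0=0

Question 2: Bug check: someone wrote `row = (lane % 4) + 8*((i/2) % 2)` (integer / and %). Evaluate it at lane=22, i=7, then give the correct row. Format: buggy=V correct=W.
buggy=10 correct=13

`(lane % 4) + 8*((i/2) % 2)`[22,7]⇒10
22: gr=5,th=2
[7] (5+8,2*2+1+8) = (13,13)
row: 10 vs 13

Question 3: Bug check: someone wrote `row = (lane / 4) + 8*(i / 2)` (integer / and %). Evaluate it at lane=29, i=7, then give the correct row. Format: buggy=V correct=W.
buggy=31 correct=15

`(lane / 4) + 8*(i / 2)`[29,7]→31
L=29→G=29>>2=7, T=29&3=1
[7]→row 7+8=15  col 1·2+1+8=11
row: 31 vs 15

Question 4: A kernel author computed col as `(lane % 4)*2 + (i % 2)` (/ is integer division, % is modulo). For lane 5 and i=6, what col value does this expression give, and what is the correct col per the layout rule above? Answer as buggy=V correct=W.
buggy=2 correct=10

`(lane % 4)*2 + (i % 2)`[5,6]->2
L=5->g=5>>2=1, t=5&3=1
[6]->row 1+8=9  col 1·2+0+8=10
col: 2 vs 10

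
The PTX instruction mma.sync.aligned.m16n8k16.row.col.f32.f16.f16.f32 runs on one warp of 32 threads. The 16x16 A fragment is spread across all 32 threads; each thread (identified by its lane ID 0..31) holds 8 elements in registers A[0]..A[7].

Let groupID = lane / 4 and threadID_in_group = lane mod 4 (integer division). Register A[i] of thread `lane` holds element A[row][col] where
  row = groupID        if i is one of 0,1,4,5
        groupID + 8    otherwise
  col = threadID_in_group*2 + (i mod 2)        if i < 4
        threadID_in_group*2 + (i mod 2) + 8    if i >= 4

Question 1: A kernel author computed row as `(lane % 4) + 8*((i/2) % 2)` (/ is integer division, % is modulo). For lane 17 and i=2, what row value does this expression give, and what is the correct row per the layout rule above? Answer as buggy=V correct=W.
`(lane % 4) + 8*((i/2) % 2)`[17,2]⇒9
lane 17: gr=4 (17/4), th=1 (17%4)
i=2: r=4+8=12, c=1*2+0+0=2
row: 9 vs 12

buggy=9 correct=12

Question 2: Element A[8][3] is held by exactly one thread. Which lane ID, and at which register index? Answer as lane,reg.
r=8⇒gr=0,Rb=1  c=3⇒Cb=0,th=1,odd=1
L=0*4+1=1  i=0*4+1*2+1=3

1,3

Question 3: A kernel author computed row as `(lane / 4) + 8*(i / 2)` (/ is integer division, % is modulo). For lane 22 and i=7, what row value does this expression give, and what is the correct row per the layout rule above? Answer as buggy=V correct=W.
`(lane / 4) + 8*(i / 2)`[22,7]->29
L=22->g=22>>2=5, t=22&3=2
[7]->row 5+8=13  col 2·2+1+8=13
row: 29 vs 13

buggy=29 correct=13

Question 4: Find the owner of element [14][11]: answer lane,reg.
25,7

r=14→G=6,rhi=1  c=11→chi=1,T=1,p=1
L=6*4+1=25  i=1*4+1*2+1=7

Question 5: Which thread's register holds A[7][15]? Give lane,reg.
r=7->g=7,rb=0  c=15->cb=1,t=3,b0=1
L=7*4+3=31  i=1*4+0*2+1=5

31,5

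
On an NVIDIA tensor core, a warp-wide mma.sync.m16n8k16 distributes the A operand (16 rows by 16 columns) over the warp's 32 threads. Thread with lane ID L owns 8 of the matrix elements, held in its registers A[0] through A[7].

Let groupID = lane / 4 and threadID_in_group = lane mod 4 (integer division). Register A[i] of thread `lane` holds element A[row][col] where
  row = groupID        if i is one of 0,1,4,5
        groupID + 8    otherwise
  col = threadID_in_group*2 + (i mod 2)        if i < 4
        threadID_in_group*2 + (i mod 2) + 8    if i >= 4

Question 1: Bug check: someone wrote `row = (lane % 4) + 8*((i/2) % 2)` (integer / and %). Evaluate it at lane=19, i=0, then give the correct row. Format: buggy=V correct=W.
`(lane % 4) + 8*((i/2) % 2)`[19,0]->3
L=19->g=19>>2=4, t=19&3=3
[0]->row 4+0=4  col 3·2+0+0=6
row: 3 vs 4

buggy=3 correct=4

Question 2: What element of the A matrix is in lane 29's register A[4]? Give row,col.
29: grp=7,tig=1
[4] (7+0,1*2+0+8) = (7,10)

7,10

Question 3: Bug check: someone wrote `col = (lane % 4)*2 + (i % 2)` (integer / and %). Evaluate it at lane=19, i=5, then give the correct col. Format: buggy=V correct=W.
`(lane % 4)*2 + (i % 2)`[19,5]→7
19: G=4,T=3
[5] (4+0,3*2+1+8) = (4,15)
col: 7 vs 15

buggy=7 correct=15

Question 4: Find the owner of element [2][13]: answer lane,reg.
r=2->g=2,rb=0  c=13->cb=1,t=2,b0=1
L=2*4+2=10  i=1*4+0*2+1=5

10,5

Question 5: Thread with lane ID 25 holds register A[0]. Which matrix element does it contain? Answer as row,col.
6,2

lane 25->25/4=6, 25 mod 4=1
i=0  r:6+0->6  c:2·1+0+0->2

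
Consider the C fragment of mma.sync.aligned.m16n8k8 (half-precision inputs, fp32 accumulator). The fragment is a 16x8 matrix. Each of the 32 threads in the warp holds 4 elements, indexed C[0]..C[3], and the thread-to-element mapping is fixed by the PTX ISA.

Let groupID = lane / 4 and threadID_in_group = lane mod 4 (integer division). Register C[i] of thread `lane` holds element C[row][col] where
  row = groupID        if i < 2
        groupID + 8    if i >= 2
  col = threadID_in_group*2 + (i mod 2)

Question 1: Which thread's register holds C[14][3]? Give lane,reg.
25,3

r=14⇒gr=6,Rb=1  c=3⇒th=1,odd=1
L=6*4+1=25  i=1*2+1=3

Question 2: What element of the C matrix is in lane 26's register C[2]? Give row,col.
26: grp=6,tig=2
[2] (6+8,2*2+0) = (14,4)

14,4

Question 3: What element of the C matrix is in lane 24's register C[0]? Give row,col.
6,0

L=24->gid=24>>2=6, tid=24&3=0
[0]->row 6+0=6  col 0·2+0=0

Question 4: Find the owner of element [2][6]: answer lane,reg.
11,0

r: 2->gid=2,r8=0  c: 6->tid=3,i&1=0
L=2*4+3=11  i=0*2+0=0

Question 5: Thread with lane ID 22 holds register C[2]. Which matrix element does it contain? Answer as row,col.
lane 22: grp=5 (22/4), tig=2 (22%4)
i=2: r=5+8=13, c=2*2+0=4

13,4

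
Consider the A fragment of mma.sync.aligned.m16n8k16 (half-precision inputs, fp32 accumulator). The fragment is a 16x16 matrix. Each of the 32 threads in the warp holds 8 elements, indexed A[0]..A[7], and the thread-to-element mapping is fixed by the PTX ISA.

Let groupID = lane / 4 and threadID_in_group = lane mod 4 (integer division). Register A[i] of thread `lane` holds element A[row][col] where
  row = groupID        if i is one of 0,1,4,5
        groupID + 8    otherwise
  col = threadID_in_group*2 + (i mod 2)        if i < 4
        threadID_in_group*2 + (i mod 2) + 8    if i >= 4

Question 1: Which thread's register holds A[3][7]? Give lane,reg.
r: 3->gid=3,r8=0  c: 7->c8=0,tid=3,i&1=1
L=3*4+3=15  i=0*4+0*2+1=1

15,1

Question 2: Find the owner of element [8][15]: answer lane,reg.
3,7

r=8→G=0,rhi=1  c=15→chi=1,T=3,p=1
L=0*4+3=3  i=1*4+1*2+1=7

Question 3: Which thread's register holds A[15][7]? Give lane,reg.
r=15→G=7,rhi=1  c=7→chi=0,T=3,p=1
L=7*4+3=31  i=0*4+1*2+1=3

31,3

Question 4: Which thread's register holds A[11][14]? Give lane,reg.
r=11->g=3,rb=1  c=14->cb=1,t=3,b0=0
L=3*4+3=15  i=1*4+1*2+0=6

15,6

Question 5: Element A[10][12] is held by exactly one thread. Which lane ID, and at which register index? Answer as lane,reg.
r=10->g=2,rb=1  c=12->cb=1,t=2,b0=0
L=2*4+2=10  i=1*4+1*2+0=6

10,6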